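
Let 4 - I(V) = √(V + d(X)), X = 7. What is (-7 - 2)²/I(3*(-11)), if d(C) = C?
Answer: 54/7 + 27*I*√26/14 ≈ 7.7143 + 9.8338*I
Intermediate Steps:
I(V) = 4 - √(7 + V) (I(V) = 4 - √(V + 7) = 4 - √(7 + V))
(-7 - 2)²/I(3*(-11)) = (-7 - 2)²/(4 - √(7 + 3*(-11))) = (-9)²/(4 - √(7 - 33)) = 81/(4 - √(-26)) = 81/(4 - I*√26)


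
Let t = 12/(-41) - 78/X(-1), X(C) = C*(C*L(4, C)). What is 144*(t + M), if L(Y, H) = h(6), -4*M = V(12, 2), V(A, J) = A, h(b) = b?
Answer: -96192/41 ≈ -2346.1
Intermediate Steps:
M = -3 (M = -¼*12 = -3)
L(Y, H) = 6
X(C) = 6*C² (X(C) = C*(C*6) = C*(6*C) = 6*C²)
t = -545/41 (t = 12/(-41) - 78/(6*(-1)²) = 12*(-1/41) - 78/(6*1) = -12/41 - 78/6 = -12/41 - 78*⅙ = -12/41 - 13 = -545/41 ≈ -13.293)
144*(t + M) = 144*(-545/41 - 3) = 144*(-668/41) = -96192/41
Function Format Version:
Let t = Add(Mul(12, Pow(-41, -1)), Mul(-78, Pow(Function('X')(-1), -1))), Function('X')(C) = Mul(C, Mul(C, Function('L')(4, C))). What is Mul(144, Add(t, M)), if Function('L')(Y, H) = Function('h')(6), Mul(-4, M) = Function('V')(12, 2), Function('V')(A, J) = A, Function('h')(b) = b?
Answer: Rational(-96192, 41) ≈ -2346.1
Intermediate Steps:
M = -3 (M = Mul(Rational(-1, 4), 12) = -3)
Function('L')(Y, H) = 6
Function('X')(C) = Mul(6, Pow(C, 2)) (Function('X')(C) = Mul(C, Mul(C, 6)) = Mul(C, Mul(6, C)) = Mul(6, Pow(C, 2)))
t = Rational(-545, 41) (t = Add(Mul(12, Pow(-41, -1)), Mul(-78, Pow(Mul(6, Pow(-1, 2)), -1))) = Add(Mul(12, Rational(-1, 41)), Mul(-78, Pow(Mul(6, 1), -1))) = Add(Rational(-12, 41), Mul(-78, Pow(6, -1))) = Add(Rational(-12, 41), Mul(-78, Rational(1, 6))) = Add(Rational(-12, 41), -13) = Rational(-545, 41) ≈ -13.293)
Mul(144, Add(t, M)) = Mul(144, Add(Rational(-545, 41), -3)) = Mul(144, Rational(-668, 41)) = Rational(-96192, 41)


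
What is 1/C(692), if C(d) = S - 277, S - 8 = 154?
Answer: -1/115 ≈ -0.0086956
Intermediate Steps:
S = 162 (S = 8 + 154 = 162)
C(d) = -115 (C(d) = 162 - 277 = -115)
1/C(692) = 1/(-115) = -1/115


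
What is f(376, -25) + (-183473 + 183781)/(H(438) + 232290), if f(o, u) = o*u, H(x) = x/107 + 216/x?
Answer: -4263963986153/453613254 ≈ -9400.0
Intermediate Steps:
H(x) = 216/x + x/107 (H(x) = x*(1/107) + 216/x = x/107 + 216/x = 216/x + x/107)
f(376, -25) + (-183473 + 183781)/(H(438) + 232290) = 376*(-25) + (-183473 + 183781)/((216/438 + (1/107)*438) + 232290) = -9400 + 308/((216*(1/438) + 438/107) + 232290) = -9400 + 308/((36/73 + 438/107) + 232290) = -9400 + 308/(35826/7811 + 232290) = -9400 + 308/(1814453016/7811) = -9400 + 308*(7811/1814453016) = -9400 + 601447/453613254 = -4263963986153/453613254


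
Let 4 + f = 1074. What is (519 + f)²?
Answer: 2524921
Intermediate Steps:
f = 1070 (f = -4 + 1074 = 1070)
(519 + f)² = (519 + 1070)² = 1589² = 2524921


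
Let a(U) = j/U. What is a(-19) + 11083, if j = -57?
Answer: 11086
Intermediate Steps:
a(U) = -57/U
a(-19) + 11083 = -57/(-19) + 11083 = -57*(-1/19) + 11083 = 3 + 11083 = 11086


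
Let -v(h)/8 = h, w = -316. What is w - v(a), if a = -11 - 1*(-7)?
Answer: -348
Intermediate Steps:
a = -4 (a = -11 + 7 = -4)
v(h) = -8*h
w - v(a) = -316 - (-8)*(-4) = -316 - 1*32 = -316 - 32 = -348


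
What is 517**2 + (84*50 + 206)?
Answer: 271695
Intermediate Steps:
517**2 + (84*50 + 206) = 267289 + (4200 + 206) = 267289 + 4406 = 271695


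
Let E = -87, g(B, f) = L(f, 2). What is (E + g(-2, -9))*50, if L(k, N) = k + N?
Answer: -4700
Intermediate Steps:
L(k, N) = N + k
g(B, f) = 2 + f
(E + g(-2, -9))*50 = (-87 + (2 - 9))*50 = (-87 - 7)*50 = -94*50 = -4700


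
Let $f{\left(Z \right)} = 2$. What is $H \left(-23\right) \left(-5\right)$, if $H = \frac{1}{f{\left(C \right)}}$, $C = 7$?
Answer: $\frac{115}{2} \approx 57.5$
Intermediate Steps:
$H = \frac{1}{2} \approx 0.5$
$H \left(-23\right) \left(-5\right) = \frac{1}{2} \left(-23\right) \left(-5\right) = \left(- \frac{23}{2}\right) \left(-5\right) = \frac{115}{2}$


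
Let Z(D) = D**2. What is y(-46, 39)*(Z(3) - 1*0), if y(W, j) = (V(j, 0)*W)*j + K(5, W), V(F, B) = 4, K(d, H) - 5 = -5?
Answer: -64584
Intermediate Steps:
K(d, H) = 0 (K(d, H) = 5 - 5 = 0)
y(W, j) = 4*W*j (y(W, j) = (4*W)*j + 0 = 4*W*j + 0 = 4*W*j)
y(-46, 39)*(Z(3) - 1*0) = (4*(-46)*39)*(3**2 - 1*0) = -7176*(9 + 0) = -7176*9 = -64584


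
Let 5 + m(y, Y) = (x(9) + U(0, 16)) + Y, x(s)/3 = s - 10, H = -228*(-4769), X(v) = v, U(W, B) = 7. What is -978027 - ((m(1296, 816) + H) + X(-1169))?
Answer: -2065005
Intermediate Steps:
H = 1087332
x(s) = -30 + 3*s (x(s) = 3*(s - 10) = 3*(-10 + s) = -30 + 3*s)
m(y, Y) = -1 + Y (m(y, Y) = -5 + (((-30 + 3*9) + 7) + Y) = -5 + (((-30 + 27) + 7) + Y) = -5 + ((-3 + 7) + Y) = -5 + (4 + Y) = -1 + Y)
-978027 - ((m(1296, 816) + H) + X(-1169)) = -978027 - (((-1 + 816) + 1087332) - 1169) = -978027 - ((815 + 1087332) - 1169) = -978027 - (1088147 - 1169) = -978027 - 1*1086978 = -978027 - 1086978 = -2065005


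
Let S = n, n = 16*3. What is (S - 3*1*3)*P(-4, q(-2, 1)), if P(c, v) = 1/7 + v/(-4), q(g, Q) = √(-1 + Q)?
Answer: 39/7 ≈ 5.5714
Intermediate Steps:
n = 48
S = 48
P(c, v) = ⅐ - v/4 (P(c, v) = 1*(⅐) + v*(-¼) = ⅐ - v/4)
(S - 3*1*3)*P(-4, q(-2, 1)) = (48 - 3*1*3)*(⅐ - √(-1 + 1)/4) = (48 - 3*3)*(⅐ - √0/4) = (48 - 9)*(⅐ - ¼*0) = 39*(⅐ + 0) = 39*(⅐) = 39/7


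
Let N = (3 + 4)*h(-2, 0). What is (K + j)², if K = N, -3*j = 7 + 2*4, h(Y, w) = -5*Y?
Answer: 4225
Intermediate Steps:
j = -5 (j = -(7 + 2*4)/3 = -(7 + 8)/3 = -⅓*15 = -5)
N = 70 (N = (3 + 4)*(-5*(-2)) = 7*10 = 70)
K = 70
(K + j)² = (70 - 5)² = 65² = 4225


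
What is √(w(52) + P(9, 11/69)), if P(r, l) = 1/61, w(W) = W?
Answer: √193553/61 ≈ 7.2122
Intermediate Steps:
P(r, l) = 1/61
√(w(52) + P(9, 11/69)) = √(52 + 1/61) = √(3173/61) = √193553/61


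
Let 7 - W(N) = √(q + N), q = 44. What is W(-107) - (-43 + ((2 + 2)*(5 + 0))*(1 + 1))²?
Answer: -2 - 3*I*√7 ≈ -2.0 - 7.9373*I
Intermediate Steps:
W(N) = 7 - √(44 + N)
W(-107) - (-43 + ((2 + 2)*(5 + 0))*(1 + 1))² = (7 - √(44 - 107)) - (-43 + ((2 + 2)*(5 + 0))*(1 + 1))² = (7 - √(-63)) - (-43 + (4*5)*2)² = (7 - 3*I*√7) - (-43 + 20*2)² = (7 - 3*I*√7) - (-43 + 40)² = (7 - 3*I*√7) - 1*(-3)² = (7 - 3*I*√7) - 1*9 = (7 - 3*I*√7) - 9 = -2 - 3*I*√7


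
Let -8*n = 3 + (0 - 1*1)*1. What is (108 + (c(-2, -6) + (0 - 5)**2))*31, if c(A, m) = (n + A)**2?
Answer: 68479/16 ≈ 4279.9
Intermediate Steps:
n = -1/4 (n = -(3 + (0 - 1*1)*1)/8 = -(3 + (0 - 1)*1)/8 = -(3 - 1*1)/8 = -(3 - 1)/8 = -1/8*2 = -1/4 ≈ -0.25000)
c(A, m) = (-1/4 + A)**2
(108 + (c(-2, -6) + (0 - 5)**2))*31 = (108 + ((-1 + 4*(-2))**2/16 + (0 - 5)**2))*31 = (108 + ((-1 - 8)**2/16 + (-5)**2))*31 = (108 + ((1/16)*(-9)**2 + 25))*31 = (108 + ((1/16)*81 + 25))*31 = (108 + (81/16 + 25))*31 = (108 + 481/16)*31 = (2209/16)*31 = 68479/16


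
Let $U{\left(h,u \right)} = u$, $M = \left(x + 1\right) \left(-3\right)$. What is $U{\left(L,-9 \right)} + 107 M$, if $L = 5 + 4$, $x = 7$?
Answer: $-2577$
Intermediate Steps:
$L = 9$
$M = -24$ ($M = \left(7 + 1\right) \left(-3\right) = 8 \left(-3\right) = -24$)
$U{\left(L,-9 \right)} + 107 M = -9 + 107 \left(-24\right) = -9 - 2568 = -2577$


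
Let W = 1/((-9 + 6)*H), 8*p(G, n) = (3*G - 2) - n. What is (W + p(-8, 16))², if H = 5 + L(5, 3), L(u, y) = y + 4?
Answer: 9025/324 ≈ 27.855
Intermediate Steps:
L(u, y) = 4 + y
H = 12 (H = 5 + (4 + 3) = 5 + 7 = 12)
p(G, n) = -¼ - n/8 + 3*G/8 (p(G, n) = ((3*G - 2) - n)/8 = ((-2 + 3*G) - n)/8 = (-2 - n + 3*G)/8 = -¼ - n/8 + 3*G/8)
W = -1/36 (W = 1/((-9 + 6)*12) = 1/(-3*12) = 1/(-36) = -1/36 ≈ -0.027778)
(W + p(-8, 16))² = (-1/36 + (-¼ - ⅛*16 + (3/8)*(-8)))² = (-1/36 + (-¼ - 2 - 3))² = (-1/36 - 21/4)² = (-95/18)² = 9025/324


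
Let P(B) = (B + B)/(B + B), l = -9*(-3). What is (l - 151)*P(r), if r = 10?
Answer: -124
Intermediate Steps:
l = 27
P(B) = 1 (P(B) = (2*B)/((2*B)) = (2*B)*(1/(2*B)) = 1)
(l - 151)*P(r) = (27 - 151)*1 = -124*1 = -124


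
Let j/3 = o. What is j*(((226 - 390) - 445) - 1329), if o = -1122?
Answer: 6523308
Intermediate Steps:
j = -3366 (j = 3*(-1122) = -3366)
j*(((226 - 390) - 445) - 1329) = -3366*(((226 - 390) - 445) - 1329) = -3366*((-164 - 445) - 1329) = -3366*(-609 - 1329) = -3366*(-1938) = 6523308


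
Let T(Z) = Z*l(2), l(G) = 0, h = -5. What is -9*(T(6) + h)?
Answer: 45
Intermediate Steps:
T(Z) = 0 (T(Z) = Z*0 = 0)
-9*(T(6) + h) = -9*(0 - 5) = -9*(-5) = 45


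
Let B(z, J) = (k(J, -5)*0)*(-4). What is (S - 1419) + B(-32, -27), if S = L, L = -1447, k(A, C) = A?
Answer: -2866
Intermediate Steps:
B(z, J) = 0 (B(z, J) = (J*0)*(-4) = 0*(-4) = 0)
S = -1447
(S - 1419) + B(-32, -27) = (-1447 - 1419) + 0 = -2866 + 0 = -2866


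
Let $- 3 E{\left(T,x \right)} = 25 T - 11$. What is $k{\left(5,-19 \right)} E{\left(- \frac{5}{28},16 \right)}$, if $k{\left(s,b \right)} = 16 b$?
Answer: $- \frac{32908}{21} \approx -1567.0$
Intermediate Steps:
$E{\left(T,x \right)} = \frac{11}{3} - \frac{25 T}{3}$ ($E{\left(T,x \right)} = - \frac{25 T - 11}{3} = - \frac{-11 + 25 T}{3} = \frac{11}{3} - \frac{25 T}{3}$)
$k{\left(5,-19 \right)} E{\left(- \frac{5}{28},16 \right)} = 16 \left(-19\right) \left(\frac{11}{3} - \frac{25 \left(- \frac{5}{28}\right)}{3}\right) = - 304 \left(\frac{11}{3} - \frac{25 \left(\left(-5\right) \frac{1}{28}\right)}{3}\right) = - 304 \left(\frac{11}{3} - - \frac{125}{84}\right) = - 304 \left(\frac{11}{3} + \frac{125}{84}\right) = \left(-304\right) \frac{433}{84} = - \frac{32908}{21}$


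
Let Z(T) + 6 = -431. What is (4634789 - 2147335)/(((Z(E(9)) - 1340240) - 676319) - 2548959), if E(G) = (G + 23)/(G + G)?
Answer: -2487454/4565955 ≈ -0.54478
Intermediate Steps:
E(G) = (23 + G)/(2*G) (E(G) = (23 + G)/((2*G)) = (23 + G)*(1/(2*G)) = (23 + G)/(2*G))
Z(T) = -437 (Z(T) = -6 - 431 = -437)
(4634789 - 2147335)/(((Z(E(9)) - 1340240) - 676319) - 2548959) = (4634789 - 2147335)/(((-437 - 1340240) - 676319) - 2548959) = 2487454/((-1340677 - 676319) - 2548959) = 2487454/(-2016996 - 2548959) = 2487454/(-4565955) = 2487454*(-1/4565955) = -2487454/4565955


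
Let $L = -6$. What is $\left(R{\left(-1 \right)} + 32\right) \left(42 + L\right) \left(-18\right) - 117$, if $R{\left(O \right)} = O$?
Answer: $-20205$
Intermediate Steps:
$\left(R{\left(-1 \right)} + 32\right) \left(42 + L\right) \left(-18\right) - 117 = \left(-1 + 32\right) \left(42 - 6\right) \left(-18\right) - 117 = 31 \cdot 36 \left(-18\right) - 117 = 1116 \left(-18\right) - 117 = -20088 - 117 = -20205$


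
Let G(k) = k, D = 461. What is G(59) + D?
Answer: 520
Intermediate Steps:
G(59) + D = 59 + 461 = 520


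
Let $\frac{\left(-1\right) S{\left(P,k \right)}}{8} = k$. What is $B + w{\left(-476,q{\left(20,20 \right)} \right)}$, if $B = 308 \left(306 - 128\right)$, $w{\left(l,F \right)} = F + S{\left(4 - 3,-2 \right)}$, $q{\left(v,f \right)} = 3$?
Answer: $54843$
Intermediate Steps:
$S{\left(P,k \right)} = - 8 k$
$w{\left(l,F \right)} = 16 + F$ ($w{\left(l,F \right)} = F - -16 = F + 16 = 16 + F$)
$B = 54824$ ($B = 308 \cdot 178 = 54824$)
$B + w{\left(-476,q{\left(20,20 \right)} \right)} = 54824 + \left(16 + 3\right) = 54824 + 19 = 54843$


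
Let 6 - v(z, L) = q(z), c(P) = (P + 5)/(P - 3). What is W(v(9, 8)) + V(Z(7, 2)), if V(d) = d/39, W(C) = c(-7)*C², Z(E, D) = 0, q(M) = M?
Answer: 9/5 ≈ 1.8000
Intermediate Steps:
c(P) = (5 + P)/(-3 + P)
v(z, L) = 6 - z
W(C) = C²/5 (W(C) = ((5 - 7)/(-3 - 7))*C² = (-2/(-10))*C² = (-⅒*(-2))*C² = C²/5)
V(d) = d/39 (V(d) = d*(1/39) = d/39)
W(v(9, 8)) + V(Z(7, 2)) = (6 - 1*9)²/5 + (1/39)*0 = (6 - 9)²/5 + 0 = (⅕)*(-3)² + 0 = (⅕)*9 + 0 = 9/5 + 0 = 9/5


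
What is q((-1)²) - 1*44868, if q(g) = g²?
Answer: -44867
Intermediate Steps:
q((-1)²) - 1*44868 = ((-1)²)² - 1*44868 = 1² - 44868 = 1 - 44868 = -44867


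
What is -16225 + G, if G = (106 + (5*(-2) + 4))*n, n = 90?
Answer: -7225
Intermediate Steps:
G = 9000 (G = (106 + (5*(-2) + 4))*90 = (106 + (-10 + 4))*90 = (106 - 6)*90 = 100*90 = 9000)
-16225 + G = -16225 + 9000 = -7225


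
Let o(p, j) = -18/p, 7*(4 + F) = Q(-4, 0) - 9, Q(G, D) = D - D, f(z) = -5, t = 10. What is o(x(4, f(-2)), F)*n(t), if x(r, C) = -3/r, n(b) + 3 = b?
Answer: 168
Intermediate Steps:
n(b) = -3 + b
Q(G, D) = 0
F = -37/7 (F = -4 + (0 - 9)/7 = -4 + (1/7)*(-9) = -4 - 9/7 = -37/7 ≈ -5.2857)
o(x(4, f(-2)), F)*n(t) = (-18/((-3/4)))*(-3 + 10) = -18/((-3*1/4))*7 = -18/(-3/4)*7 = -18*(-4/3)*7 = 24*7 = 168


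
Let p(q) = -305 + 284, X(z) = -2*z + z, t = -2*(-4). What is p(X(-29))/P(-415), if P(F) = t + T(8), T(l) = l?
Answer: -21/16 ≈ -1.3125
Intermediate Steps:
t = 8
X(z) = -z
p(q) = -21
P(F) = 16 (P(F) = 8 + 8 = 16)
p(X(-29))/P(-415) = -21/16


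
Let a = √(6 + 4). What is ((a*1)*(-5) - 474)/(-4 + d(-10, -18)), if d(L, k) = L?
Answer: 237/7 + 5*√10/14 ≈ 34.987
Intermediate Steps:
a = √10 ≈ 3.1623
((a*1)*(-5) - 474)/(-4 + d(-10, -18)) = ((√10*1)*(-5) - 474)/(-4 - 10) = (√10*(-5) - 474)/(-14) = (-5*√10 - 474)*(-1/14) = (-474 - 5*√10)*(-1/14) = 237/7 + 5*√10/14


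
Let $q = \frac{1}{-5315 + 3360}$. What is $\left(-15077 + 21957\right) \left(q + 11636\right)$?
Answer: $\frac{31301769504}{391} \approx 8.0056 \cdot 10^{7}$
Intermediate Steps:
$q = - \frac{1}{1955}$ ($q = \frac{1}{-1955} = - \frac{1}{1955} \approx -0.00051151$)
$\left(-15077 + 21957\right) \left(q + 11636\right) = \left(-15077 + 21957\right) \left(- \frac{1}{1955} + 11636\right) = 6880 \cdot \frac{22748379}{1955} = \frac{31301769504}{391}$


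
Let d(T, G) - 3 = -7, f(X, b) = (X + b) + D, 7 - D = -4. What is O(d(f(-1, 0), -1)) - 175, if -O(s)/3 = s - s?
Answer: -175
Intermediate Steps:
D = 11 (D = 7 - 1*(-4) = 7 + 4 = 11)
f(X, b) = 11 + X + b (f(X, b) = (X + b) + 11 = 11 + X + b)
d(T, G) = -4 (d(T, G) = 3 - 7 = -4)
O(s) = 0 (O(s) = -3*(s - s) = -3*0 = 0)
O(d(f(-1, 0), -1)) - 175 = 0 - 175 = -175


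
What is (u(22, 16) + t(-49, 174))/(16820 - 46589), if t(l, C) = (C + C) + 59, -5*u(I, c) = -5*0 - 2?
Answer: -679/49615 ≈ -0.013685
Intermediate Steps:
u(I, c) = ⅖ (u(I, c) = -(-5*0 - 2)/5 = -(0 - 2)/5 = -⅕*(-2) = ⅖)
t(l, C) = 59 + 2*C (t(l, C) = 2*C + 59 = 59 + 2*C)
(u(22, 16) + t(-49, 174))/(16820 - 46589) = (⅖ + (59 + 2*174))/(16820 - 46589) = (⅖ + (59 + 348))/(-29769) = (⅖ + 407)*(-1/29769) = (2037/5)*(-1/29769) = -679/49615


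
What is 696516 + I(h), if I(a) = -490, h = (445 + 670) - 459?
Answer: 696026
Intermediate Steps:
h = 656 (h = 1115 - 459 = 656)
696516 + I(h) = 696516 - 490 = 696026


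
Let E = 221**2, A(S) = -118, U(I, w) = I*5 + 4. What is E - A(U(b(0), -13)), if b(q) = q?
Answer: 48959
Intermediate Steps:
U(I, w) = 4 + 5*I (U(I, w) = 5*I + 4 = 4 + 5*I)
E = 48841
E - A(U(b(0), -13)) = 48841 - 1*(-118) = 48841 + 118 = 48959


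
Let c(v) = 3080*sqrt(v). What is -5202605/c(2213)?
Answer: -1040521*sqrt(2213)/1363208 ≈ -35.907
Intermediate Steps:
-5202605/c(2213) = -5202605*sqrt(2213)/6816040 = -1040521*sqrt(2213)/1363208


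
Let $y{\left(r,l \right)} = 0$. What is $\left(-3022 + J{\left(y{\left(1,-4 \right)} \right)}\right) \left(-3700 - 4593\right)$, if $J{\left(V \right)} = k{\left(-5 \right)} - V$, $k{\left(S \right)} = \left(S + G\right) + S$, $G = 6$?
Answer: $25094618$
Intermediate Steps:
$k{\left(S \right)} = 6 + 2 S$ ($k{\left(S \right)} = \left(S + 6\right) + S = \left(6 + S\right) + S = 6 + 2 S$)
$J{\left(V \right)} = -4 - V$ ($J{\left(V \right)} = \left(6 + 2 \left(-5\right)\right) - V = \left(6 - 10\right) - V = -4 - V$)
$\left(-3022 + J{\left(y{\left(1,-4 \right)} \right)}\right) \left(-3700 - 4593\right) = \left(-3022 - 4\right) \left(-3700 - 4593\right) = \left(-3022 + \left(-4 + 0\right)\right) \left(-8293\right) = \left(-3022 - 4\right) \left(-8293\right) = \left(-3026\right) \left(-8293\right) = 25094618$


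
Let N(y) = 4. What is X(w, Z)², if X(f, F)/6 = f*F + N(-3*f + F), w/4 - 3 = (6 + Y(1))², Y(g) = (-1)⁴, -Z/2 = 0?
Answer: 576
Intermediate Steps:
Z = 0 (Z = -2*0 = 0)
Y(g) = 1
w = 208 (w = 12 + 4*(6 + 1)² = 12 + 4*7² = 12 + 4*49 = 12 + 196 = 208)
X(f, F) = 24 + 6*F*f (X(f, F) = 6*(f*F + 4) = 6*(F*f + 4) = 6*(4 + F*f) = 24 + 6*F*f)
X(w, Z)² = (24 + 6*0*208)² = (24 + 0)² = 24² = 576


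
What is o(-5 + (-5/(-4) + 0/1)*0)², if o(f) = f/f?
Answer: 1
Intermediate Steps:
o(f) = 1
o(-5 + (-5/(-4) + 0/1)*0)² = 1² = 1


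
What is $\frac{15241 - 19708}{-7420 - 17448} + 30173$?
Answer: $\frac{750346631}{24868} \approx 30173.0$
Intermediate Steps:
$\frac{15241 - 19708}{-7420 - 17448} + 30173 = - \frac{4467}{-24868} + 30173 = \left(-4467\right) \left(- \frac{1}{24868}\right) + 30173 = \frac{4467}{24868} + 30173 = \frac{750346631}{24868}$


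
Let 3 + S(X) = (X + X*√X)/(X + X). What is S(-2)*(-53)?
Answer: 265/2 - 53*I*√2/2 ≈ 132.5 - 37.477*I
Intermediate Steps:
S(X) = -3 + (X + X^(3/2))/(2*X) (S(X) = -3 + (X + X*√X)/(X + X) = -3 + (X + X^(3/2))/((2*X)) = -3 + (X + X^(3/2))*(1/(2*X)) = -3 + (X + X^(3/2))/(2*X))
S(-2)*(-53) = (-5/2 + √(-2)/2)*(-53) = (-5/2 + (I*√2)/2)*(-53) = (-5/2 + I*√2/2)*(-53) = 265/2 - 53*I*√2/2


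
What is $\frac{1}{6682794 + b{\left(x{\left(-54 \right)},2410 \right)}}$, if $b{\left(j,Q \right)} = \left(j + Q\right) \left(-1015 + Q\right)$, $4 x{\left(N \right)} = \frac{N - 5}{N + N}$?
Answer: $\frac{48}{482156857} \approx 9.9553 \cdot 10^{-8}$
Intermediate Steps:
$x{\left(N \right)} = \frac{-5 + N}{8 N}$ ($x{\left(N \right)} = \frac{\left(N - 5\right) \frac{1}{N + N}}{4} = \frac{\left(-5 + N\right) \frac{1}{2 N}}{4} = \frac{\frac{1}{2} \frac{1}{N} \left(-5 + N\right)}{4} = \frac{-5 + N}{8 N}$)
$b{\left(j,Q \right)} = \left(-1015 + Q\right) \left(Q + j\right)$ ($b{\left(j,Q \right)} = \left(Q + j\right) \left(-1015 + Q\right) = \left(-1015 + Q\right) \left(Q + j\right)$)
$\frac{1}{6682794 + b{\left(x{\left(-54 \right)},2410 \right)}} = \frac{1}{6682794 + \left(2410^{2} - 2446150 - 1015 \frac{-5 - 54}{8 \left(-54\right)} + 2410 \frac{-5 - 54}{8 \left(-54\right)}\right)} = \frac{1}{6682794 + \left(5808100 - 2446150 - 1015 \cdot \frac{1}{8} \left(- \frac{1}{54}\right) \left(-59\right) + 2410 \cdot \frac{1}{8} \left(- \frac{1}{54}\right) \left(-59\right)\right)} = \frac{1}{6682794 + \left(5808100 - 2446150 - \frac{59885}{432} + 2410 \cdot \frac{59}{432}\right)} = \frac{1}{6682794 + \left(5808100 - 2446150 - \frac{59885}{432} + \frac{71095}{216}\right)} = \frac{1}{6682794 + \frac{161382745}{48}} = \frac{1}{\frac{482156857}{48}} = \frac{48}{482156857}$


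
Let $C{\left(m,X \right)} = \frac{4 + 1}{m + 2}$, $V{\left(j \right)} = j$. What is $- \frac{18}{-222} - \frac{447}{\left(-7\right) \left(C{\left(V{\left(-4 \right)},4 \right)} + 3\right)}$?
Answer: $\frac{33099}{259} \approx 127.8$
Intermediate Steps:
$C{\left(m,X \right)} = \frac{5}{2 + m}$
$- \frac{18}{-222} - \frac{447}{\left(-7\right) \left(C{\left(V{\left(-4 \right)},4 \right)} + 3\right)} = - \frac{18}{-222} - \frac{447}{\left(-7\right) \left(\frac{5}{2 - 4} + 3\right)} = \left(-18\right) \left(- \frac{1}{222}\right) - \frac{447}{\left(-7\right) \left(\frac{5}{-2} + 3\right)} = \frac{3}{37} - \frac{447}{\left(-7\right) \left(5 \left(- \frac{1}{2}\right) + 3\right)} = \frac{3}{37} - \frac{447}{\left(-7\right) \left(- \frac{5}{2} + 3\right)} = \frac{3}{37} - \frac{447}{\left(-7\right) \frac{1}{2}} = \frac{3}{37} - \frac{447}{- \frac{7}{2}} = \frac{3}{37} - - \frac{894}{7} = \frac{3}{37} + \frac{894}{7} = \frac{33099}{259}$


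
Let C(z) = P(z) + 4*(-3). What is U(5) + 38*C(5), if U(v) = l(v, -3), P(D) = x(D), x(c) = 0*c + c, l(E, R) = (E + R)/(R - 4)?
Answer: -1864/7 ≈ -266.29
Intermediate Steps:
l(E, R) = (E + R)/(-4 + R)
x(c) = c (x(c) = 0 + c = c)
P(D) = D
U(v) = 3/7 - v/7 (U(v) = (v - 3)/(-4 - 3) = (-3 + v)/(-7) = -(-3 + v)/7 = 3/7 - v/7)
C(z) = -12 + z (C(z) = z + 4*(-3) = z - 12 = -12 + z)
U(5) + 38*C(5) = (3/7 - ⅐*5) + 38*(-12 + 5) = (3/7 - 5/7) + 38*(-7) = -2/7 - 266 = -1864/7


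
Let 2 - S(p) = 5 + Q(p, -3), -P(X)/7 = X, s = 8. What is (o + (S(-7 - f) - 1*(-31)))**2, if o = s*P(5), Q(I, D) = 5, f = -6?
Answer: 66049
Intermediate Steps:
P(X) = -7*X
o = -280 (o = 8*(-7*5) = 8*(-35) = -280)
S(p) = -8 (S(p) = 2 - (5 + 5) = 2 - 1*10 = 2 - 10 = -8)
(o + (S(-7 - f) - 1*(-31)))**2 = (-280 + (-8 - 1*(-31)))**2 = (-280 + (-8 + 31))**2 = (-280 + 23)**2 = (-257)**2 = 66049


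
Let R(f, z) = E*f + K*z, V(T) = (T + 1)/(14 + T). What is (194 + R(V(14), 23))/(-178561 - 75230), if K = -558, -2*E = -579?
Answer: 699155/14212296 ≈ 0.049194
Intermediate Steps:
E = 579/2 (E = -1/2*(-579) = 579/2 ≈ 289.50)
V(T) = (1 + T)/(14 + T)
R(f, z) = -558*z + 579*f/2 (R(f, z) = 579*f/2 - 558*z = -558*z + 579*f/2)
(194 + R(V(14), 23))/(-178561 - 75230) = (194 + (-558*23 + 579*((1 + 14)/(14 + 14))/2))/(-178561 - 75230) = (194 + (-12834 + 579*(15/28)/2))/(-253791) = (194 + (-12834 + 579*((1/28)*15)/2))*(-1/253791) = (194 + (-12834 + (579/2)*(15/28)))*(-1/253791) = (194 + (-12834 + 8685/56))*(-1/253791) = (194 - 710019/56)*(-1/253791) = -699155/56*(-1/253791) = 699155/14212296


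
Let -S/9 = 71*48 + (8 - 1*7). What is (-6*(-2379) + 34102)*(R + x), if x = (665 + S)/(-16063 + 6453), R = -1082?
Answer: -250781280752/4805 ≈ -5.2192e+7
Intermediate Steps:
S = -30681 (S = -9*(71*48 + (8 - 1*7)) = -9*(3408 + (8 - 7)) = -9*(3408 + 1) = -9*3409 = -30681)
x = 15008/4805 (x = (665 - 30681)/(-16063 + 6453) = -30016/(-9610) = -30016*(-1/9610) = 15008/4805 ≈ 3.1234)
(-6*(-2379) + 34102)*(R + x) = (-6*(-2379) + 34102)*(-1082 + 15008/4805) = (14274 + 34102)*(-5184002/4805) = 48376*(-5184002/4805) = -250781280752/4805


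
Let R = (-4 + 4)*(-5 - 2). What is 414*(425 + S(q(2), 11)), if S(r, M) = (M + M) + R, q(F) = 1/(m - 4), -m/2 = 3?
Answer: 185058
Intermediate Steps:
R = 0 (R = 0*(-7) = 0)
m = -6 (m = -2*3 = -6)
q(F) = -⅒ (q(F) = 1/(-6 - 4) = 1/(-10) = -⅒)
S(r, M) = 2*M (S(r, M) = (M + M) + 0 = 2*M + 0 = 2*M)
414*(425 + S(q(2), 11)) = 414*(425 + 2*11) = 414*(425 + 22) = 414*447 = 185058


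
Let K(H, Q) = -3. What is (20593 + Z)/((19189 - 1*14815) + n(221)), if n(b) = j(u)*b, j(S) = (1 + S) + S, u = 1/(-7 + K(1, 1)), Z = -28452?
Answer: -39295/22754 ≈ -1.7269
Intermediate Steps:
u = -⅒ (u = 1/(-7 - 3) = 1/(-10) = -⅒ ≈ -0.10000)
j(S) = 1 + 2*S
n(b) = 4*b/5 (n(b) = (1 + 2*(-⅒))*b = (1 - ⅕)*b = 4*b/5)
(20593 + Z)/((19189 - 1*14815) + n(221)) = (20593 - 28452)/((19189 - 1*14815) + (⅘)*221) = -7859/((19189 - 14815) + 884/5) = -7859/(4374 + 884/5) = -7859/22754/5 = -7859*5/22754 = -39295/22754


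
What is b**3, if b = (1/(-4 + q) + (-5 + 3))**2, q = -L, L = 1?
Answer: 1771561/15625 ≈ 113.38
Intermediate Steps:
q = -1 (q = -1*1 = -1)
b = 121/25 (b = (1/(-4 - 1) + (-5 + 3))**2 = (1/(-5) - 2)**2 = (-1/5 - 2)**2 = (-11/5)**2 = 121/25 ≈ 4.8400)
b**3 = (121/25)**3 = 1771561/15625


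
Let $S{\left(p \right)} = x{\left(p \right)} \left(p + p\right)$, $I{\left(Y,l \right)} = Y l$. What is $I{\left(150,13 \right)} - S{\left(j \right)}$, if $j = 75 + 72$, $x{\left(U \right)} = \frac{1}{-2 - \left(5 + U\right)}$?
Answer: $\frac{21471}{11} \approx 1951.9$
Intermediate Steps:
$x{\left(U \right)} = \frac{1}{-7 - U}$
$j = 147$
$S{\left(p \right)} = - \frac{2 p}{7 + p}$ ($S{\left(p \right)} = - \frac{1}{7 + p} \left(p + p\right) = - \frac{1}{7 + p} 2 p = - \frac{2 p}{7 + p}$)
$I{\left(150,13 \right)} - S{\left(j \right)} = 150 \cdot 13 - \left(-2\right) 147 \frac{1}{7 + 147} = 1950 - \left(-2\right) 147 \cdot \frac{1}{154} = 1950 - - \frac{21}{11} = 1950 + \frac{21}{11} = \frac{21471}{11}$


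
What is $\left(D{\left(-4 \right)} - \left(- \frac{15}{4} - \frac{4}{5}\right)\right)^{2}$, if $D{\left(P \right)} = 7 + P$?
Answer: $\frac{22801}{400} \approx 57.003$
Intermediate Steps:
$\left(D{\left(-4 \right)} - \left(- \frac{15}{4} - \frac{4}{5}\right)\right)^{2} = \left(\left(7 - 4\right) - \left(- \frac{15}{4} - \frac{4}{5}\right)\right)^{2} = \left(3 - - \frac{91}{20}\right)^{2} = \left(3 + \left(\frac{4}{5} + \frac{15}{4}\right)\right)^{2} = \left(3 + \frac{91}{20}\right)^{2} = \left(\frac{151}{20}\right)^{2} = \frac{22801}{400}$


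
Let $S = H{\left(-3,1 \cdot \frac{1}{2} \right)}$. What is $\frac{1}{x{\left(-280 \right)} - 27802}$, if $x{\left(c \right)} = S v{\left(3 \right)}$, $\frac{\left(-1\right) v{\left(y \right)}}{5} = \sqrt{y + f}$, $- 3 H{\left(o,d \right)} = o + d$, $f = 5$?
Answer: $- \frac{125109}{3478279793} + \frac{75 \sqrt{2}}{6956559586} \approx -3.5953 \cdot 10^{-5}$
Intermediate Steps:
$H{\left(o,d \right)} = - \frac{d}{3} - \frac{o}{3}$ ($H{\left(o,d \right)} = - \frac{o + d}{3} = - \frac{d + o}{3} = - \frac{d}{3} - \frac{o}{3}$)
$v{\left(y \right)} = - 5 \sqrt{5 + y}$ ($v{\left(y \right)} = - 5 \sqrt{y + 5} = - 5 \sqrt{5 + y}$)
$S = \frac{5}{6}$ ($S = - \frac{1 \cdot \frac{1}{2}}{3} - -1 = - \frac{1 \cdot \frac{1}{2}}{3} + 1 = \left(- \frac{1}{3}\right) \frac{1}{2} + 1 = - \frac{1}{6} + 1 = \frac{5}{6} \approx 0.83333$)
$x{\left(c \right)} = - \frac{25 \sqrt{2}}{3}$ ($x{\left(c \right)} = \frac{5 \left(- 5 \sqrt{5 + 3}\right)}{6} = \frac{5 \left(- 5 \sqrt{8}\right)}{6} = \frac{5 \left(- 5 \cdot 2 \sqrt{2}\right)}{6} = \frac{5 \left(- 10 \sqrt{2}\right)}{6} = - \frac{25 \sqrt{2}}{3}$)
$\frac{1}{x{\left(-280 \right)} - 27802} = \frac{1}{- \frac{25 \sqrt{2}}{3} - 27802} = \frac{1}{-27802 - \frac{25 \sqrt{2}}{3}}$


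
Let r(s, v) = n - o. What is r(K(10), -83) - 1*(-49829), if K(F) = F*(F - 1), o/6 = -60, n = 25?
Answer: 50214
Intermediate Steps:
o = -360 (o = 6*(-60) = -360)
K(F) = F*(-1 + F)
r(s, v) = 385 (r(s, v) = 25 - 1*(-360) = 25 + 360 = 385)
r(K(10), -83) - 1*(-49829) = 385 - 1*(-49829) = 385 + 49829 = 50214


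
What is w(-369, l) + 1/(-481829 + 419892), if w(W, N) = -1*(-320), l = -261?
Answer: 19819839/61937 ≈ 320.00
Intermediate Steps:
w(W, N) = 320
w(-369, l) + 1/(-481829 + 419892) = 320 + 1/(-481829 + 419892) = 320 + 1/(-61937) = 320 - 1/61937 = 19819839/61937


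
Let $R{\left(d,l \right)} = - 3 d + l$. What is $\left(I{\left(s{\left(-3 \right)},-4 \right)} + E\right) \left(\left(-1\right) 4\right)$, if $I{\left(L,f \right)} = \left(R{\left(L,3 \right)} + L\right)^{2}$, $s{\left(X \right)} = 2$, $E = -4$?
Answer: $12$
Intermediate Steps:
$R{\left(d,l \right)} = l - 3 d$
$I{\left(L,f \right)} = \left(3 - 2 L\right)^{2}$ ($I{\left(L,f \right)} = \left(\left(3 - 3 L\right) + L\right)^{2} = \left(3 - 2 L\right)^{2}$)
$\left(I{\left(s{\left(-3 \right)},-4 \right)} + E\right) \left(\left(-1\right) 4\right) = \left(\left(-3 + 2 \cdot 2\right)^{2} - 4\right) \left(\left(-1\right) 4\right) = \left(\left(-3 + 4\right)^{2} - 4\right) \left(-4\right) = \left(1^{2} - 4\right) \left(-4\right) = \left(1 - 4\right) \left(-4\right) = \left(-3\right) \left(-4\right) = 12$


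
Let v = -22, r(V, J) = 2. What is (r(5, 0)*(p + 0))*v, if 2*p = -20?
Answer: 440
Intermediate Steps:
p = -10 (p = (1/2)*(-20) = -10)
(r(5, 0)*(p + 0))*v = (2*(-10 + 0))*(-22) = (2*(-10))*(-22) = -20*(-22) = 440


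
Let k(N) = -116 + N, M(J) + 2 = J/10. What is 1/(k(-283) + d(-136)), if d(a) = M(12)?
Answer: -5/1999 ≈ -0.0025012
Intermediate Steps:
M(J) = -2 + J/10
d(a) = -⅘ (d(a) = -2 + (⅒)*12 = -2 + 6/5 = -⅘)
1/(k(-283) + d(-136)) = 1/((-116 - 283) - ⅘) = 1/(-399 - ⅘) = 1/(-1999/5) = -5/1999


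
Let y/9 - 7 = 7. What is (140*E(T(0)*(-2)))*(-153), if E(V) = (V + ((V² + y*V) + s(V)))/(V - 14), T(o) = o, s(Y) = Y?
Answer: 0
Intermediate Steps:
y = 126 (y = 63 + 9*7 = 63 + 63 = 126)
E(V) = (V² + 128*V)/(-14 + V) (E(V) = (V + ((V² + 126*V) + V))/(V - 14) = (V + (V² + 127*V))/(-14 + V) = (V² + 128*V)/(-14 + V))
(140*E(T(0)*(-2)))*(-153) = (140*((0*(-2))*(128 + 0*(-2))/(-14 + 0*(-2))))*(-153) = (140*(0*(128 + 0)/(-14 + 0)))*(-153) = (140*(0*128/(-14)))*(-153) = (140*(0*(-1/14)*128))*(-153) = (140*0)*(-153) = 0*(-153) = 0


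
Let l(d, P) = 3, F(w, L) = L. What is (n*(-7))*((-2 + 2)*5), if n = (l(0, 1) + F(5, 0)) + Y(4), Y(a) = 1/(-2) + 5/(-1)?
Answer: 0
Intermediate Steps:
Y(a) = -11/2 (Y(a) = 1*(-½) + 5*(-1) = -½ - 5 = -11/2)
n = -5/2 (n = (3 + 0) - 11/2 = 3 - 11/2 = -5/2 ≈ -2.5000)
(n*(-7))*((-2 + 2)*5) = (-5/2*(-7))*((-2 + 2)*5) = 35*(0*5)/2 = (35/2)*0 = 0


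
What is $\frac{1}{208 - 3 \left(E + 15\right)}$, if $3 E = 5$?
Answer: $\frac{1}{158} \approx 0.0063291$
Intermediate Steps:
$E = \frac{5}{3}$ ($E = \frac{1}{3} \cdot 5 = \frac{5}{3} \approx 1.6667$)
$\frac{1}{208 - 3 \left(E + 15\right)} = \frac{1}{208 - 3 \left(\frac{5}{3} + 15\right)} = \frac{1}{208 - 50} = \frac{1}{158}$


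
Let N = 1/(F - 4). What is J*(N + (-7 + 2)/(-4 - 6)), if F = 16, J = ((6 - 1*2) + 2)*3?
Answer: 21/2 ≈ 10.500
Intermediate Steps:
J = 18 (J = ((6 - 2) + 2)*3 = (4 + 2)*3 = 6*3 = 18)
N = 1/12 (N = 1/(16 - 4) = 1/12 ≈ 0.083333)
J*(N + (-7 + 2)/(-4 - 6)) = 18*(1/12 + (-7 + 2)/(-4 - 6)) = 18*(1/12 - 5/(-10)) = 18*(1/12 - 5*(-1/10)) = 18*(1/12 + 1/2) = 18*(7/12) = 21/2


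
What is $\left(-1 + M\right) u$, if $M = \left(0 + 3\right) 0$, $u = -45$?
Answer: $45$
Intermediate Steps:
$M = 0$ ($M = 3 \cdot 0 = 0$)
$\left(-1 + M\right) u = \left(-1 + 0\right) \left(-45\right) = \left(-1\right) \left(-45\right) = 45$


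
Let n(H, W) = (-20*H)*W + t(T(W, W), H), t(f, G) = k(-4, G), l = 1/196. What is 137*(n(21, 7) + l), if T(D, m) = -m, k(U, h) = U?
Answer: -79052151/196 ≈ -4.0333e+5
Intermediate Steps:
l = 1/196 ≈ 0.0051020
t(f, G) = -4
n(H, W) = -4 - 20*H*W (n(H, W) = (-20*H)*W - 4 = -20*H*W - 4 = -4 - 20*H*W)
137*(n(21, 7) + l) = 137*((-4 - 20*21*7) + 1/196) = 137*((-4 - 2940) + 1/196) = 137*(-2944 + 1/196) = 137*(-577023/196) = -79052151/196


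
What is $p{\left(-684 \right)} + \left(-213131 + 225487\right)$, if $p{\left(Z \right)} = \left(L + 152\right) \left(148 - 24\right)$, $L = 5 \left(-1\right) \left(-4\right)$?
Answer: $33684$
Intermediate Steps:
$L = 20$ ($L = \left(-5\right) \left(-4\right) = 20$)
$p{\left(Z \right)} = 21328$ ($p{\left(Z \right)} = \left(20 + 152\right) \left(148 - 24\right) = 172 \cdot 124 = 21328$)
$p{\left(-684 \right)} + \left(-213131 + 225487\right) = 21328 + \left(-213131 + 225487\right) = 21328 + 12356 = 33684$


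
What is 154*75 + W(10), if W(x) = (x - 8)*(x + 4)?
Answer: 11578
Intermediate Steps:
W(x) = (-8 + x)*(4 + x)
154*75 + W(10) = 154*75 + (-32 + 10² - 4*10) = 11550 + (-32 + 100 - 40) = 11550 + 28 = 11578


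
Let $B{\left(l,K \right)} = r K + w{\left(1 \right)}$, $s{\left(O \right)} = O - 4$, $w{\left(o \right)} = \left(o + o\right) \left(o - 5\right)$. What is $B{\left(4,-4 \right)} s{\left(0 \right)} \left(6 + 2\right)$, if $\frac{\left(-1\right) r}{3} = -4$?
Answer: $1792$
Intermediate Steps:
$r = 12$ ($r = \left(-3\right) \left(-4\right) = 12$)
$w{\left(o \right)} = 2 o \left(-5 + o\right)$
$s{\left(O \right)} = -4 + O$
$B{\left(l,K \right)} = -8 + 12 K$ ($B{\left(l,K \right)} = 12 K + 2 \cdot 1 \left(-5 + 1\right) = 12 K + 2 \cdot 1 \left(-4\right) = 12 K - 8 = -8 + 12 K$)
$B{\left(4,-4 \right)} s{\left(0 \right)} \left(6 + 2\right) = \left(-8 + 12 \left(-4\right)\right) \left(-4 + 0\right) \left(6 + 2\right) = \left(-8 - 48\right) \left(-4\right) 8 = \left(-56\right) \left(-4\right) 8 = 224 \cdot 8 = 1792$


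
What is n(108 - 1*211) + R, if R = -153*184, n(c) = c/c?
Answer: -28151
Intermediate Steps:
n(c) = 1
R = -28152
n(108 - 1*211) + R = 1 - 28152 = -28151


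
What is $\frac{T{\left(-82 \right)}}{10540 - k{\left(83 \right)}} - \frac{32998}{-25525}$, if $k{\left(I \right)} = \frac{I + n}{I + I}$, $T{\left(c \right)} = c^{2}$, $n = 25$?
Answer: $\frac{21555413384}{11164201075} \approx 1.9308$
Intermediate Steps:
$k{\left(I \right)} = \frac{25 + I}{2 I}$ ($k{\left(I \right)} = \frac{I + 25}{I + I} = \frac{25 + I}{2 I}$)
$\frac{T{\left(-82 \right)}}{10540 - k{\left(83 \right)}} - \frac{32998}{-25525} = \frac{\left(-82\right)^{2}}{10540 - \frac{25 + 83}{2 \cdot 83}} - \frac{32998}{-25525} = \frac{6724}{10540 - \frac{1}{2} \cdot \frac{1}{83} \cdot 108} - - \frac{32998}{25525} = \frac{6724}{10540 - \frac{54}{83}} + \frac{32998}{25525} = \frac{6724}{\frac{874766}{83}} + \frac{32998}{25525} = 6724 \cdot \frac{83}{874766} + \frac{32998}{25525} = \frac{279046}{437383} + \frac{32998}{25525} = \frac{21555413384}{11164201075}$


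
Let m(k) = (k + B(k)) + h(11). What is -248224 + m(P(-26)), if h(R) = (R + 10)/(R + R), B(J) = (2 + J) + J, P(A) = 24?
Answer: -5459279/22 ≈ -2.4815e+5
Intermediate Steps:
B(J) = 2 + 2*J
h(R) = (10 + R)/(2*R) (h(R) = (10 + R)/((2*R)) = (10 + R)*(1/(2*R)) = (10 + R)/(2*R))
m(k) = 65/22 + 3*k (m(k) = (k + (2 + 2*k)) + (½)*(10 + 11)/11 = (2 + 3*k) + (½)*(1/11)*21 = (2 + 3*k) + 21/22 = 65/22 + 3*k)
-248224 + m(P(-26)) = -248224 + (65/22 + 3*24) = -248224 + (65/22 + 72) = -248224 + 1649/22 = -5459279/22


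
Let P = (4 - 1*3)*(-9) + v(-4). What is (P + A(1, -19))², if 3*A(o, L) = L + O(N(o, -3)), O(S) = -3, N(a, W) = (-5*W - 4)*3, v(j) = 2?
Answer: 1849/9 ≈ 205.44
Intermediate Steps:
N(a, W) = -12 - 15*W (N(a, W) = (-4 - 5*W)*3 = -12 - 15*W)
A(o, L) = -1 + L/3 (A(o, L) = (L - 3)/3 = (-3 + L)/3 = -1 + L/3)
P = -7 (P = (4 - 1*3)*(-9) + 2 = (4 - 3)*(-9) + 2 = 1*(-9) + 2 = -9 + 2 = -7)
(P + A(1, -19))² = (-7 + (-1 + (⅓)*(-19)))² = (-7 + (-1 - 19/3))² = (-7 - 22/3)² = (-43/3)² = 1849/9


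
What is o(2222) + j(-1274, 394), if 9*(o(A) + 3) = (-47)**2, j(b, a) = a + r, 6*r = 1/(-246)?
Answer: 939391/1476 ≈ 636.44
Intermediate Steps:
r = -1/1476 (r = (1/6)/(-246) = (1/6)*(-1/246) = -1/1476 ≈ -0.00067751)
j(b, a) = -1/1476 + a (j(b, a) = a - 1/1476 = -1/1476 + a)
o(A) = 2182/9 (o(A) = -3 + (1/9)*(-47)**2 = -3 + (1/9)*2209 = -3 + 2209/9 = 2182/9)
o(2222) + j(-1274, 394) = 2182/9 + (-1/1476 + 394) = 2182/9 + 581543/1476 = 939391/1476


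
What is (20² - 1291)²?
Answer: 793881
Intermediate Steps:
(20² - 1291)² = (400 - 1291)² = (-891)² = 793881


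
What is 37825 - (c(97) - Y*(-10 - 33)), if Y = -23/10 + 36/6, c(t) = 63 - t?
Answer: 376999/10 ≈ 37700.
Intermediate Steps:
Y = 37/10 (Y = -23*⅒ + 36*(⅙) = -23/10 + 6 = 37/10 ≈ 3.7000)
37825 - (c(97) - Y*(-10 - 33)) = 37825 - ((63 - 1*97) - 37*(-10 - 33)/10) = 37825 - ((63 - 97) - 37*(-43)/10) = 37825 - (-34 - 1*(-1591/10)) = 37825 - (-34 + 1591/10) = 37825 - 1*1251/10 = 37825 - 1251/10 = 376999/10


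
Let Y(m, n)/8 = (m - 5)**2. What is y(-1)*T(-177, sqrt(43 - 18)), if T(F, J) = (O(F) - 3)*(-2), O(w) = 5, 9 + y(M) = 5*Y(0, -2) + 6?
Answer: -3988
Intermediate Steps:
Y(m, n) = 8*(-5 + m)**2 (Y(m, n) = 8*(m - 5)**2 = 8*(-5 + m)**2)
y(M) = 997 (y(M) = -9 + (5*(8*(-5 + 0)**2) + 6) = -9 + (5*(8*(-5)**2) + 6) = -9 + (5*(8*25) + 6) = -9 + (5*200 + 6) = -9 + (1000 + 6) = -9 + 1006 = 997)
T(F, J) = -4 (T(F, J) = (5 - 3)*(-2) = 2*(-2) = -4)
y(-1)*T(-177, sqrt(43 - 18)) = 997*(-4) = -3988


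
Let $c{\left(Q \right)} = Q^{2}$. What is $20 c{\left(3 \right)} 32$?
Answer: $5760$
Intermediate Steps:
$20 c{\left(3 \right)} 32 = 20 \cdot 3^{2} \cdot 32 = 20 \cdot 9 \cdot 32 = 180 \cdot 32 = 5760$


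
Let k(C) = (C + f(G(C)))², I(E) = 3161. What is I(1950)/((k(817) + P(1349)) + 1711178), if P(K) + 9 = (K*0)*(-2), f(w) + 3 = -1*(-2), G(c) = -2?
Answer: 3161/2377025 ≈ 0.0013298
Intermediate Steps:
f(w) = -1 (f(w) = -3 - 1*(-2) = -3 + 2 = -1)
k(C) = (-1 + C)² (k(C) = (C - 1)² = (-1 + C)²)
P(K) = -9 (P(K) = -9 + (K*0)*(-2) = -9 + 0*(-2) = -9 + 0 = -9)
I(1950)/((k(817) + P(1349)) + 1711178) = 3161/(((-1 + 817)² - 9) + 1711178) = 3161/((816² - 9) + 1711178) = 3161/((665856 - 9) + 1711178) = 3161/(665847 + 1711178) = 3161/2377025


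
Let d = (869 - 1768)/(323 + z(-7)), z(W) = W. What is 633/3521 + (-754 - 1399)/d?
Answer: 2396074375/3165379 ≈ 756.96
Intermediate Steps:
d = -899/316 (d = (869 - 1768)/(323 - 7) = -899/316 ≈ -2.8449)
633/3521 + (-754 - 1399)/d = 633/3521 + (-754 - 1399)/(-899/316) = 633*(1/3521) - 2153*(-316/899) = 633/3521 + 680348/899 = 2396074375/3165379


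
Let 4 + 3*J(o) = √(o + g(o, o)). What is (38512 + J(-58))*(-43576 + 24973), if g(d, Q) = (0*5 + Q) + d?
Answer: -716413932 - 6201*I*√174 ≈ -7.1641e+8 - 81797.0*I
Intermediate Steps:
g(d, Q) = Q + d (g(d, Q) = (0 + Q) + d = Q + d)
J(o) = -4/3 + √3*√o/3 (J(o) = -4/3 + √(o + (o + o))/3 = -4/3 + √(o + 2*o)/3 = -4/3 + √(3*o)/3 = -4/3 + (√3*√o)/3 = -4/3 + √3*√o/3)
(38512 + J(-58))*(-43576 + 24973) = (38512 + (-4/3 + √3*√(-58)/3))*(-43576 + 24973) = (38512 + (-4/3 + √3*(I*√58)/3))*(-18603) = (38512 + (-4/3 + I*√174/3))*(-18603) = (115532/3 + I*√174/3)*(-18603) = -716413932 - 6201*I*√174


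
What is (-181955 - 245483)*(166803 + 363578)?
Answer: -226704993878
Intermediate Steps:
(-181955 - 245483)*(166803 + 363578) = -427438*530381 = -226704993878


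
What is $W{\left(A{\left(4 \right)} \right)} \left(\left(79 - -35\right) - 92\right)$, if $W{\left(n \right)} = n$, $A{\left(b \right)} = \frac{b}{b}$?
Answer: $22$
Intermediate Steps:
$A{\left(b \right)} = 1$
$W{\left(A{\left(4 \right)} \right)} \left(\left(79 - -35\right) - 92\right) = 1 \left(\left(79 - -35\right) - 92\right) = 1 \left(\left(79 + 35\right) - 92\right) = 1 \left(114 - 92\right) = 1 \cdot 22 = 22$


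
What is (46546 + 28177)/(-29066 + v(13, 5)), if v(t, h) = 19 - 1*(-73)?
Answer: -6793/2634 ≈ -2.5790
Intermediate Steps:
v(t, h) = 92 (v(t, h) = 19 + 73 = 92)
(46546 + 28177)/(-29066 + v(13, 5)) = (46546 + 28177)/(-29066 + 92) = 74723/(-28974) = 74723*(-1/28974) = -6793/2634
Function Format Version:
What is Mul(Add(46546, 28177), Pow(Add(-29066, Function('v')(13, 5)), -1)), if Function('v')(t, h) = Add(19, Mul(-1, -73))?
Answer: Rational(-6793, 2634) ≈ -2.5790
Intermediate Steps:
Function('v')(t, h) = 92 (Function('v')(t, h) = Add(19, 73) = 92)
Mul(Add(46546, 28177), Pow(Add(-29066, Function('v')(13, 5)), -1)) = Mul(Add(46546, 28177), Pow(Add(-29066, 92), -1)) = Mul(74723, Pow(-28974, -1)) = Mul(74723, Rational(-1, 28974)) = Rational(-6793, 2634)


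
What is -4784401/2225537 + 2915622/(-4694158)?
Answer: -14473779434186/5223511156423 ≈ -2.7709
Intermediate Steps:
-4784401/2225537 + 2915622/(-4694158) = -4784401*1/2225537 + 2915622*(-1/4694158) = -4784401/2225537 - 1457811/2347079 = -14473779434186/5223511156423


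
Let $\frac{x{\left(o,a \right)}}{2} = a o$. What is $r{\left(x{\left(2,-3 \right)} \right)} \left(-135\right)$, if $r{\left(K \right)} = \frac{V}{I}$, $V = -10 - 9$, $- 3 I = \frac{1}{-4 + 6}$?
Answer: $-15390$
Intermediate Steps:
$I = - \frac{1}{6}$ ($I = - \frac{1}{3 \left(-4 + 6\right)} = - \frac{1}{3 \cdot 2} = \left(- \frac{1}{3}\right) \frac{1}{2} = - \frac{1}{6} \approx -0.16667$)
$V = -19$ ($V = -10 - 9 = -19$)
$x{\left(o,a \right)} = 2 a o$
$r{\left(K \right)} = 114$ ($r{\left(K \right)} = - \frac{19}{- \frac{1}{6}} = \left(-19\right) \left(-6\right) = 114$)
$r{\left(x{\left(2,-3 \right)} \right)} \left(-135\right) = 114 \left(-135\right) = -15390$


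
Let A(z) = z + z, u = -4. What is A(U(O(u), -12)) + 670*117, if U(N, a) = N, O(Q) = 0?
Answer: 78390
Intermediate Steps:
A(z) = 2*z
A(U(O(u), -12)) + 670*117 = 2*0 + 670*117 = 0 + 78390 = 78390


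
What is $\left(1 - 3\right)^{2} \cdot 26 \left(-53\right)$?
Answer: $-5512$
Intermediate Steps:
$\left(1 - 3\right)^{2} \cdot 26 \left(-53\right) = \left(-2\right)^{2} \cdot 26 \left(-53\right) = 4 \cdot 26 \left(-53\right) = 104 \left(-53\right) = -5512$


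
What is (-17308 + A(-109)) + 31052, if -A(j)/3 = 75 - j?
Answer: 13192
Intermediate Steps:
A(j) = -225 + 3*j (A(j) = -3*(75 - j) = -225 + 3*j)
(-17308 + A(-109)) + 31052 = (-17308 + (-225 + 3*(-109))) + 31052 = (-17308 + (-225 - 327)) + 31052 = (-17308 - 552) + 31052 = -17860 + 31052 = 13192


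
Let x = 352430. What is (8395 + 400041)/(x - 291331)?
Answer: 408436/61099 ≈ 6.6848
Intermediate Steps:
(8395 + 400041)/(x - 291331) = (8395 + 400041)/(352430 - 291331) = 408436/61099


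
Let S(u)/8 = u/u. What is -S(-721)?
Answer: -8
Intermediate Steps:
S(u) = 8 (S(u) = 8*(u/u) = 8*1 = 8)
-S(-721) = -1*8 = -8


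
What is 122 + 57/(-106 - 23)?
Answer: 5227/43 ≈ 121.56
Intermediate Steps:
122 + 57/(-106 - 23) = 122 + 57/(-129) = 122 + 57*(-1/129) = 122 - 19/43 = 5227/43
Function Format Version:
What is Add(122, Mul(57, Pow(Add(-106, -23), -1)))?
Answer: Rational(5227, 43) ≈ 121.56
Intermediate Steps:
Add(122, Mul(57, Pow(Add(-106, -23), -1))) = Add(122, Mul(57, Pow(-129, -1))) = Add(122, Mul(57, Rational(-1, 129))) = Add(122, Rational(-19, 43)) = Rational(5227, 43)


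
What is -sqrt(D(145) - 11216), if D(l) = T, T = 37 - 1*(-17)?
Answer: -I*sqrt(11162) ≈ -105.65*I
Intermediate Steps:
T = 54 (T = 37 + 17 = 54)
D(l) = 54
-sqrt(D(145) - 11216) = -sqrt(54 - 11216) = -sqrt(-11162) = -I*sqrt(11162)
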